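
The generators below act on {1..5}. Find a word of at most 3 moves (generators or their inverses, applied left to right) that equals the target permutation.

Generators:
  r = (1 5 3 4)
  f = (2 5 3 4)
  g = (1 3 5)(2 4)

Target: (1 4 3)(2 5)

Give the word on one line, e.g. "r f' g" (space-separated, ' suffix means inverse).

g' f' f'

  after g': (1 5 3)(2 4)
  after f': (1 2 3)
  after f': (1 4 3)(2 5)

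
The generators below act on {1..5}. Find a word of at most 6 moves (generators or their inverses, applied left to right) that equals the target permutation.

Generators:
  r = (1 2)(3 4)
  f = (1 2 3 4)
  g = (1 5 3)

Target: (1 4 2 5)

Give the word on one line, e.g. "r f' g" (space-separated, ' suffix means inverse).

  after g: (1 5 3)
  after r': (1 5 4 3 2)
  after g': (2 3)(4 5)
  after g': (1 3 2 5 4)
  after f: (1 4 2 5)

g r' g' g' f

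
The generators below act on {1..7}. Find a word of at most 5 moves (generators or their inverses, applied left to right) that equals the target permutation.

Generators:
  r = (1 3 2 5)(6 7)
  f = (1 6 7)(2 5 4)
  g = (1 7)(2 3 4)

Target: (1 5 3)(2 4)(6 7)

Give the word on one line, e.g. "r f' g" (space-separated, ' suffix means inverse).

r' g' g'

  after r': (1 5 2 3)(6 7)
  after g': (1 5 4 3 7 6)
  after g': (1 5 3)(2 4)(6 7)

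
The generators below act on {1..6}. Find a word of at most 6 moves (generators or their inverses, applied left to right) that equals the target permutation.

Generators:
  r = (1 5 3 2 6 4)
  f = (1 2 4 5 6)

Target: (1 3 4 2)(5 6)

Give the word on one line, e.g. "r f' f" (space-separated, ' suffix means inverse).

r r f' f'

  after r: (1 5 3 2 6 4)
  after r: (1 3 6)(2 4 5)
  after f': (1 3 5)
  after f': (1 3 4 2)(5 6)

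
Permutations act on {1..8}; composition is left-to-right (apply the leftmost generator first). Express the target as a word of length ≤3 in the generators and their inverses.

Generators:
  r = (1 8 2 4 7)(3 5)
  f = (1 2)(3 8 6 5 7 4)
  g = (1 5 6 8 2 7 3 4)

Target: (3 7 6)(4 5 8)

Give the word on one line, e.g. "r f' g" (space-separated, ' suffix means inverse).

f' f'

  after f': (1 2)(3 4 7 5 6 8)
  after f': (3 7 6)(4 5 8)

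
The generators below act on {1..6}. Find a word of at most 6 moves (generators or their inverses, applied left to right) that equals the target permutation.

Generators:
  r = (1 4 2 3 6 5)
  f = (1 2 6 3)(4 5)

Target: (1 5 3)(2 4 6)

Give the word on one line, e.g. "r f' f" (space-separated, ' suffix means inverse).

f' f' r' f' r

  after f': (1 3 6 2)(4 5)
  after f': (1 6)(2 3)
  after r': (1 3 4)(5 6)
  after f': (1 6 4 3 5 2)
  after r: (1 5 3)(2 4 6)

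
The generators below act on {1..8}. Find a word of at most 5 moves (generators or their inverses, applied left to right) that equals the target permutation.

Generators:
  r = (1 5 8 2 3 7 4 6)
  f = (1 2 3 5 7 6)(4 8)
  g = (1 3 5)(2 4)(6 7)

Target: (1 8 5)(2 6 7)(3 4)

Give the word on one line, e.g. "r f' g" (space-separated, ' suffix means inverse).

  after g: (1 3 5)(2 4)(6 7)
  after f: (1 5 2 8 4 3 7)
  after r: (1 8 6)(3 4 7 5)
  after f': (1 4 5 2)(3 8 7)
  after f': (1 8 5)(2 6 7)(3 4)

g f r f' f'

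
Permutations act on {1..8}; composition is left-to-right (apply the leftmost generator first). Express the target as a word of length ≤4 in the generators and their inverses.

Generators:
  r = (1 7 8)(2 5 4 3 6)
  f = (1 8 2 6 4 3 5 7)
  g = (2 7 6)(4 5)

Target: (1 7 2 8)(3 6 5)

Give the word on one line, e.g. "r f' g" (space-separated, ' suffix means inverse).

g r

  after g: (2 7 6)(4 5)
  after r: (1 7 2 8)(3 6 5)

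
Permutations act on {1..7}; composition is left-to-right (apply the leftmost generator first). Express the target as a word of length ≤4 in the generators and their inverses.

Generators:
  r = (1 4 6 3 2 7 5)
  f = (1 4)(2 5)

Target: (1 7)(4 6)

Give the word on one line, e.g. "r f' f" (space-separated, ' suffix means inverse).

  after r': (1 5 7 2 3 6 4)
  after f: (1 2 3 6)(5 7)
  after r: (1 7)(4 6)

r' f r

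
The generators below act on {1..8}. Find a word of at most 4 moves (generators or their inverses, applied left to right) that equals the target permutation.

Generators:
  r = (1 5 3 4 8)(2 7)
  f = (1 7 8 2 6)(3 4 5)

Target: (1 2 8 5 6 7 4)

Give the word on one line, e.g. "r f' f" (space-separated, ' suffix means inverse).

  after r': (1 8 4 3 5)(2 7)
  after f': (1 7 8 3 4 5 6 2)
  after r': (1 2 8 5 6 7 4)

r' f' r'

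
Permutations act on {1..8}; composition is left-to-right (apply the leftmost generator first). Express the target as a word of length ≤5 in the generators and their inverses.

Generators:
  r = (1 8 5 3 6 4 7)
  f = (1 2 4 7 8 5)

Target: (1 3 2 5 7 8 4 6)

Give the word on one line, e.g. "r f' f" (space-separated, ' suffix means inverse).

r r f' r r

  after r: (1 8 5 3 6 4 7)
  after r: (1 5 6 7 8 3 4)
  after f': (1 8 3 2)(4 5 6)
  after r: (1 5 4 3 2 8 6 7)
  after r: (1 3 2 5 7 8 4 6)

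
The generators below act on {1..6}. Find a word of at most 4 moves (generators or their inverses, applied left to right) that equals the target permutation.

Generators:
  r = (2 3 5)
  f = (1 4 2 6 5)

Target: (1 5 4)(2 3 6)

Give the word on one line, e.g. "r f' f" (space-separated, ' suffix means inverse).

r f'

  after r: (2 3 5)
  after f': (1 5 4)(2 3 6)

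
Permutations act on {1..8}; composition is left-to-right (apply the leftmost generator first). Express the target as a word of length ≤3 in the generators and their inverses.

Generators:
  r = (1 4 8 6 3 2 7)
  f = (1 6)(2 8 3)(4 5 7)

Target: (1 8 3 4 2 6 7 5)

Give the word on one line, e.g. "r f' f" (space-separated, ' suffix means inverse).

  after f': (1 6)(2 3 8)(4 7 5)
  after r': (1 8 3 4 2 6 7 5)

f' r'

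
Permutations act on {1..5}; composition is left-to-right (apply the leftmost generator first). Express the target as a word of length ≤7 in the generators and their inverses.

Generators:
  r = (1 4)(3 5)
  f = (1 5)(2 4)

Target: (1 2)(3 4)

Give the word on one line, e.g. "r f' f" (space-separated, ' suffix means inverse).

  after r: (1 4)(3 5)
  after f': (1 2 4 5 3)
  after r: (1 2)(3 4)
  after f': (1 4 3 2 5)
  after f': (1 2)(3 4)

r f' r f' f'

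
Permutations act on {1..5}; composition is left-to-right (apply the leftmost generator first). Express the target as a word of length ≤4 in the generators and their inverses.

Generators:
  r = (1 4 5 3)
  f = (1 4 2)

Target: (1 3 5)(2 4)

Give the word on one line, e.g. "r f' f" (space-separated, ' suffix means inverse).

r' f'

  after r': (1 3 5 4)
  after f': (1 3 5)(2 4)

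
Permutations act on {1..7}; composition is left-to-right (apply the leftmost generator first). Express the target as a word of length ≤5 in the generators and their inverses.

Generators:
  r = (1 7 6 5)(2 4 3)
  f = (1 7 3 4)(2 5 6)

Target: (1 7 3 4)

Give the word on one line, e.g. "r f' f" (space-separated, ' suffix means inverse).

f' f' f'

  after f': (1 4 3 7)(2 6 5)
  after f': (1 3)(2 5 6)(4 7)
  after f': (1 7 3 4)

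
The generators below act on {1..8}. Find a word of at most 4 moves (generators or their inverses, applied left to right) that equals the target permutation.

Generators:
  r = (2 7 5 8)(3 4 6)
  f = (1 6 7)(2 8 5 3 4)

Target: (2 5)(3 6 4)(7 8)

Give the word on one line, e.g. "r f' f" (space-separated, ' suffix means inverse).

r r

  after r: (2 7 5 8)(3 4 6)
  after r: (2 5)(3 6 4)(7 8)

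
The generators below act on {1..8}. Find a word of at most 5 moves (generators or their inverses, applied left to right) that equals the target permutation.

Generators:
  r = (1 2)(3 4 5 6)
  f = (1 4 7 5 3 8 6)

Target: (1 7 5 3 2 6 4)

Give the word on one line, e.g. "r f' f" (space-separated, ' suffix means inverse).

r' f r' f f

  after r': (1 2)(3 6 5 4)
  after f: (1 2 4 8 6 3)(5 7)
  after r': (2 3)(4 8 5 7)
  after f: (1 4 6)(2 8 3)
  after f: (1 7 5 3 2 6 4)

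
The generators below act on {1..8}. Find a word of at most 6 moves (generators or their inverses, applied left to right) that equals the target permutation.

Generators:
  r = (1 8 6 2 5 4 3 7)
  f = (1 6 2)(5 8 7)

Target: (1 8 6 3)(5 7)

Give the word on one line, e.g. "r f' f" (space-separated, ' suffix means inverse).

  after f': (1 2 6)(5 7 8)
  after f': (1 6 2)(5 8 7)
  after r: (1 2 8)(3 7 4)(5 6)
  after f': (1 6 7 4 3 8 2 5)
  after r': (1 8 6 3)(5 7)

f' f' r f' r'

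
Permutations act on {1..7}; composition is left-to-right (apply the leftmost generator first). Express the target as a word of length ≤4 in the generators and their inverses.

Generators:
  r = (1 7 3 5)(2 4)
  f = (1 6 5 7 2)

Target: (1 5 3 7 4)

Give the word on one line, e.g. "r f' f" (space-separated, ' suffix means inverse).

f r f

  after f: (1 6 5 7 2)
  after r: (1 6)(2 7 4)(3 5)
  after f: (1 5 3 7 4)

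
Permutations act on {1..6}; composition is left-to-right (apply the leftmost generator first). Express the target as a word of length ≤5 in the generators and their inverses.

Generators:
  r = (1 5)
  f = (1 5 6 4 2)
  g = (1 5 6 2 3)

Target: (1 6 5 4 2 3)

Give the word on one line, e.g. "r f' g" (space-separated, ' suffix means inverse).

  after g: (1 5 6 2 3)
  after f: (1 6)(2 3 5 4)
  after r: (1 6 5 4 2 3)

g f r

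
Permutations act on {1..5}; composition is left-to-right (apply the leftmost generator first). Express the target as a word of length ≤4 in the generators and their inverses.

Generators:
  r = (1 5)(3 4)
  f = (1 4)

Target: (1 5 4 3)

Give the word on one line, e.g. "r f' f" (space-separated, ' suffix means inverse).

  after r: (1 5)(3 4)
  after f: (1 5 4 3)

r f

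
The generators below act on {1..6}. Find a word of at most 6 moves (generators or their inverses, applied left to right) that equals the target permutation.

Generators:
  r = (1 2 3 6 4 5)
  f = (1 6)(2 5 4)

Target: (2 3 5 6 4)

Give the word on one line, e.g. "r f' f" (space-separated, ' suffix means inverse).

  after r': (1 5 4 6 3 2)
  after f: (1 4)(2 6 3 5)
  after r': (1 6 2 3 4 5)
  after f': (2 3 5 6 4)

r' f r' f'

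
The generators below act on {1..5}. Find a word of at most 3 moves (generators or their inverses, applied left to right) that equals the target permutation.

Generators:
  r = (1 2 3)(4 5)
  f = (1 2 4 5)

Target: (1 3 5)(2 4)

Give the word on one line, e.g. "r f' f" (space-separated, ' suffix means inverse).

r' f' f'

  after r': (1 3 2)(4 5)
  after f': (1 3)(2 5)
  after f': (1 3 5)(2 4)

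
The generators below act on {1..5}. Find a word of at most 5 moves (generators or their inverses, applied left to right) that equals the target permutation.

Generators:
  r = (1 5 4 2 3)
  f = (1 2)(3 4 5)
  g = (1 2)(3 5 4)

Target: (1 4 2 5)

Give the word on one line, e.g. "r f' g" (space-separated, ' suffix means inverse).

  after f: (1 2)(3 4 5)
  after g': (3 5 4)
  after r: (1 5 2 3 4)
  after g: (1 4 2 5)

f g' r g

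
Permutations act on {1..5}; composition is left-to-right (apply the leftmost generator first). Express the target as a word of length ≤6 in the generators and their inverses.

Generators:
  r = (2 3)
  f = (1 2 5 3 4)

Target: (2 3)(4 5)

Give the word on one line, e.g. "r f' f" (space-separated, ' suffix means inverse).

  after r: (2 3)
  after f': (1 4 3)(2 5)
  after r': (1 4 2 5 3)
  after f: (2 3)(4 5)

r f' r' f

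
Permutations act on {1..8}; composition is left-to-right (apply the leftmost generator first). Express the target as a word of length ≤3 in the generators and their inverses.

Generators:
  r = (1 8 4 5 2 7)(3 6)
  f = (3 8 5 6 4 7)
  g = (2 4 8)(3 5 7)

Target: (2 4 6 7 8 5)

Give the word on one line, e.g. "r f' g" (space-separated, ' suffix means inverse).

f' g

  after f': (3 7 4 6 5 8)
  after g: (2 4 6 7 8 5)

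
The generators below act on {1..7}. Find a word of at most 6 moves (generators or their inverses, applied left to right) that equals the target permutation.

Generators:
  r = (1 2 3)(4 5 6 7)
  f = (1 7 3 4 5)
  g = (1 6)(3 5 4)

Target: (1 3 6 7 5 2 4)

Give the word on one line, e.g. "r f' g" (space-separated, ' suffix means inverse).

r' g r' g

  after r': (1 3 2)(4 7 6 5)
  after g: (1 5 3 2 6 4 7)
  after r': (1 4 6 7 3)(2 5)
  after g: (1 3 6 7 5 2 4)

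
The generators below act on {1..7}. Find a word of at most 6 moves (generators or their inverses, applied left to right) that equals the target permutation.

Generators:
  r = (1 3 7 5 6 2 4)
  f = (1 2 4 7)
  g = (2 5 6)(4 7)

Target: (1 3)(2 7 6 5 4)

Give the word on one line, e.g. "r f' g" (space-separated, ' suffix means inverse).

r g' g' f

  after r: (1 3 7 5 6 2 4)
  after g': (1 3 4)(2 7)
  after g': (1 3 7 6 5 2 4)
  after f: (1 3)(2 7 6 5 4)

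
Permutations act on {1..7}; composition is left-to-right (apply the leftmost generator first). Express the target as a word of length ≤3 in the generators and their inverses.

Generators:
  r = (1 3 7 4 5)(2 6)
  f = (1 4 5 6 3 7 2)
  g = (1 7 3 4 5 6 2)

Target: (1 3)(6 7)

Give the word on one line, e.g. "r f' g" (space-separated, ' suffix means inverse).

  after g: (1 7 3 4 5 6 2)
  after f': (1 3)(6 7)

g f'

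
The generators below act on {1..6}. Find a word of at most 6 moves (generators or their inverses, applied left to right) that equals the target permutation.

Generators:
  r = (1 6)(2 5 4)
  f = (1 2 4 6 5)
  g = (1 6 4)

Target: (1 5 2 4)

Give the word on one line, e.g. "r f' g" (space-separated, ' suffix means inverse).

  after f: (1 2 4 6 5)
  after g': (1 2 6 5 4)
  after r: (1 5 2)(4 6)
  after g': (1 5 2 4)

f g' r g'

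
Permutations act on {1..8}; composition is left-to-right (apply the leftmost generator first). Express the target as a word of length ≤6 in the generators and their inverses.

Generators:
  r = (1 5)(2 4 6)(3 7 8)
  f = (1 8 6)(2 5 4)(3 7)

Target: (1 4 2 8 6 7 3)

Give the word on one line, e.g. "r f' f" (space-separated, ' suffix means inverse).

f' r' r' f'

  after f': (1 6 8)(2 4 5)(3 7)
  after r': (1 4)(5 6 7 8)
  after r': (1 2 6 3 8)(4 5)
  after f': (1 4 2 8 6 7 3)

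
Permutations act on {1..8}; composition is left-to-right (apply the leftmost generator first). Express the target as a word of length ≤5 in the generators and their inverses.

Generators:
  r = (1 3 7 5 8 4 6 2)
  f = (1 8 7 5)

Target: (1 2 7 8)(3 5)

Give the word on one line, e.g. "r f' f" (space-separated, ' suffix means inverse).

f' r f' r'

  after f': (1 5 7 8)
  after r: (1 8 3 7 4 6 2)
  after f': (2 5 7 4 6)(3 8)
  after r': (1 2 7 8)(3 5)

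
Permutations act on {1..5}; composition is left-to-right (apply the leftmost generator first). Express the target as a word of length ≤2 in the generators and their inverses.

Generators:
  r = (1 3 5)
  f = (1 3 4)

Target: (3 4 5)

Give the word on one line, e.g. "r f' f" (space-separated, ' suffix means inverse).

f r'

  after f: (1 3 4)
  after r': (3 4 5)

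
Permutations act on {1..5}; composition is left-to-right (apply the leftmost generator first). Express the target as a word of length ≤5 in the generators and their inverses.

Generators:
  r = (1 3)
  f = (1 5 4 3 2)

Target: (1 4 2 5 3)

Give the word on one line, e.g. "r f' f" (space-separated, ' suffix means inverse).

f' f' f' r r

  after f': (1 2 3 4 5)
  after f': (1 3 5 2 4)
  after f': (1 4 2 5 3)
  after r: (1 4 2 5)
  after r: (1 4 2 5 3)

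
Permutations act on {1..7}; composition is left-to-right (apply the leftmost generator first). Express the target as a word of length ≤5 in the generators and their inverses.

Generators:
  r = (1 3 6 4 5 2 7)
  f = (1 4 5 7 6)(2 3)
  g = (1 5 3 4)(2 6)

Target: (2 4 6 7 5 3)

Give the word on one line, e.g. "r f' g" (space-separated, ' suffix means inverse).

  after g': (1 4 3 5)(2 6)
  after g': (1 3)(4 5)
  after f: (1 2 3 4 7 6)
  after r': (1 5 4 2)(3 6 7)
  after g': (2 4 6 7 5 3)

g' g' f r' g'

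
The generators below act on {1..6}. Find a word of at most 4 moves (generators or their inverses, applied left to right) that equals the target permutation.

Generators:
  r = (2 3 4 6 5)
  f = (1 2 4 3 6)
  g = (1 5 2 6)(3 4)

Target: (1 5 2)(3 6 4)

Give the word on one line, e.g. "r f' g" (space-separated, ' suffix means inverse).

g' f g' r

  after g': (1 6 2 5)(3 4)
  after f: (2 5)(4 6)
  after g': (1 6 3 4 2)
  after r: (1 5 2)(3 6 4)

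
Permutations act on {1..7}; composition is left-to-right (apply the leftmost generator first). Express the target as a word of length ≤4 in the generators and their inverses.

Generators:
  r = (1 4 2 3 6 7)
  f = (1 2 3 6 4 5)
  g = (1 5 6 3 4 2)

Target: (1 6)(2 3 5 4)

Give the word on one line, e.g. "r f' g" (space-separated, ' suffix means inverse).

  after g': (1 2 4 3 6 5)
  after g': (1 4 6)(2 3 5)
  after f: (1 5 3)(2 6)
  after g: (1 6)(2 3 5 4)

g' g' f g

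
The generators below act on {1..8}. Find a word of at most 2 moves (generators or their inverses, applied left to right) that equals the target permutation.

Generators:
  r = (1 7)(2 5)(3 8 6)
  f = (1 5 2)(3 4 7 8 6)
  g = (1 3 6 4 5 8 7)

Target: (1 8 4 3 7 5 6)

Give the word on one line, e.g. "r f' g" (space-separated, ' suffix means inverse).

  after g': (1 7 8 5 4 6 3)
  after g': (1 8 4 3 7 5 6)

g' g'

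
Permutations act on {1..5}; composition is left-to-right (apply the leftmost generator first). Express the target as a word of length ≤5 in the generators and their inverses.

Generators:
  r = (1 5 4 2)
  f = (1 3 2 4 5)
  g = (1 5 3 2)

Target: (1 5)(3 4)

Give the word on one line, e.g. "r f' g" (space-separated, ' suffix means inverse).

  after g': (1 2 3 5)
  after g': (1 3)(2 5)
  after f': (2 4)(3 5)
  after f': (1 5)(3 4)

g' g' f' f'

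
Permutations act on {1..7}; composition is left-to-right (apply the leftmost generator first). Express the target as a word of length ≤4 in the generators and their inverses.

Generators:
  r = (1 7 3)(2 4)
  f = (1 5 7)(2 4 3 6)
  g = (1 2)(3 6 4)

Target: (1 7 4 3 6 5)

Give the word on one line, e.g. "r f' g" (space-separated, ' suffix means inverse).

f g' f

  after f: (1 5 7)(2 4 3 6)
  after g': (1 5 7 2 6)
  after f: (1 7 4 3 6 5)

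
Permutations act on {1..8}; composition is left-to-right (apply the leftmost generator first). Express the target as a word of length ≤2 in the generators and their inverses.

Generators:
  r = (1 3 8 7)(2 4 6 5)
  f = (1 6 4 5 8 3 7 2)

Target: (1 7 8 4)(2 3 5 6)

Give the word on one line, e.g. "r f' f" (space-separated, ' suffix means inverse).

f' f'

  after f': (1 2 7 3 8 5 4 6)
  after f': (1 7 8 4)(2 3 5 6)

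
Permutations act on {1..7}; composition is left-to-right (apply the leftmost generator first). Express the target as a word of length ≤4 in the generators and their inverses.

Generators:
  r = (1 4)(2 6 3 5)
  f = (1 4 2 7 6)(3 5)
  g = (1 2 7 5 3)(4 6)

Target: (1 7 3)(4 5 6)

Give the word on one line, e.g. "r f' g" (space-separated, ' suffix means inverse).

g f g' f

  after g: (1 2 7 5 3)(4 6)
  after f: (1 7 3 4)(2 6)
  after g': (1 2 4 3 6)(5 7)
  after f: (1 7 3)(4 5 6)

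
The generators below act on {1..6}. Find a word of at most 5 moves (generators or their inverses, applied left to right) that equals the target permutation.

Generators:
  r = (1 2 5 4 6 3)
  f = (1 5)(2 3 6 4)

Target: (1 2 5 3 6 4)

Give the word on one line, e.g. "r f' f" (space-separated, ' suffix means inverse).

r' f' r' f' r'

  after r': (1 3 6 4 5 2)
  after f': (1 2 5 4)
  after r': (3 6 4)
  after f': (1 5)(2 4)
  after r': (1 2 5 3 6 4)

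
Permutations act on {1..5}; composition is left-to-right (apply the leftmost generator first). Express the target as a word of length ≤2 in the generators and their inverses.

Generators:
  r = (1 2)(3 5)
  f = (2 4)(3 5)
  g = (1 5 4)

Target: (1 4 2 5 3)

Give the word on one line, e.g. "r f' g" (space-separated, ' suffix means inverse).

  after f': (2 4)(3 5)
  after g': (1 4 2 5 3)

f' g'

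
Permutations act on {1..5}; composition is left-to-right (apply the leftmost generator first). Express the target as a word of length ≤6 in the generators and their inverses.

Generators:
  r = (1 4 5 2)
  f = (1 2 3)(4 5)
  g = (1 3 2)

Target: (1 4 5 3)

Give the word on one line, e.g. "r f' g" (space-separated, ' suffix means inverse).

f r' g f' g'

  after f: (1 2 3)(4 5)
  after r': (1 5)(2 3)
  after g: (1 5 3)
  after f': (1 4 5 2)
  after g': (1 4 5 3)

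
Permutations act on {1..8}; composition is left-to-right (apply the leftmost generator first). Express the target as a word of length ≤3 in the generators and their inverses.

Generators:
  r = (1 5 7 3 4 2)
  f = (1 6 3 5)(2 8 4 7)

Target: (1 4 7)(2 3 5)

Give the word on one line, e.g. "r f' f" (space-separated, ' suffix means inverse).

  after r': (1 2 4 3 7 5)
  after r': (1 4 7)(2 3 5)

r' r'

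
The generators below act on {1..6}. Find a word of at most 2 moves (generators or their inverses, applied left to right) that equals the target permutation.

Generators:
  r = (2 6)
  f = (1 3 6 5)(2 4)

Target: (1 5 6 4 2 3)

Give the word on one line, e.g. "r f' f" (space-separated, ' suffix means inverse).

  after r: (2 6)
  after f': (1 5 6 4 2 3)

r f'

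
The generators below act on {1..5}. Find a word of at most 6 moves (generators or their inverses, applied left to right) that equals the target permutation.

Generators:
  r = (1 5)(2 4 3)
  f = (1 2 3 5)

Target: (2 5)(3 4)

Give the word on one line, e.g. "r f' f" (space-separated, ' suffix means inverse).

r' f' f' f'

  after r': (1 5)(2 3 4)
  after f': (1 3 4)
  after f': (1 2)(3 4 5)
  after f': (2 5)(3 4)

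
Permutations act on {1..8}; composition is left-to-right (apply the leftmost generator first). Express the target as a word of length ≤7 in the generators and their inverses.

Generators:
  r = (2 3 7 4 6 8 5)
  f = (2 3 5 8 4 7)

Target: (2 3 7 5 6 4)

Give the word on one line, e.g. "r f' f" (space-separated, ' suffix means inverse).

f r f r' f'

  after f: (2 3 5 8 4 7)
  after r: (2 7 3)(6 8)
  after f: (4 7 5 8 6)
  after r': (2 5 6 7 8 4 3)
  after f': (2 3 7 5 6 4)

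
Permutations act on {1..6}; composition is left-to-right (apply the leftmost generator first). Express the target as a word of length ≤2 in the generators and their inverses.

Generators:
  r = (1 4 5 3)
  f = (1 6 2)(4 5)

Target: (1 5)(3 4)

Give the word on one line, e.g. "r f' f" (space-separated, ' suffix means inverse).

r' r'

  after r': (1 3 5 4)
  after r': (1 5)(3 4)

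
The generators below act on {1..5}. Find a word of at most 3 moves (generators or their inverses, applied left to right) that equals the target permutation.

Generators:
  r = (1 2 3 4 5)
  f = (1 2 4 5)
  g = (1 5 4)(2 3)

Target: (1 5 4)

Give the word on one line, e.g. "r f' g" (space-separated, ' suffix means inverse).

  after r: (1 2 3 4 5)
  after f': (2 3)
  after g: (1 5 4)

r f' g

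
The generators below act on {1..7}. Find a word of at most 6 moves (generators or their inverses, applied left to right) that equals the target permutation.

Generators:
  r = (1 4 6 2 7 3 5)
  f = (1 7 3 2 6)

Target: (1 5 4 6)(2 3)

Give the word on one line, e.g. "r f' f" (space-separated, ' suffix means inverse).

  after f: (1 7 3 2 6)
  after r: (1 3 7 5)(4 6)
  after r: (1 5 4 2 7)
  after f: (1 5 4 6)(2 3)

f r r f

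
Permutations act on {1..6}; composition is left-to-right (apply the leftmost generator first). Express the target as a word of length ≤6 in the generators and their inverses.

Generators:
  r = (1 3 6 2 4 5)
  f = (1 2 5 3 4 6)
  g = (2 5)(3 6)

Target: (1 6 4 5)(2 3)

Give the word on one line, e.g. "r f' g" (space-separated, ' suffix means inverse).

f f r' f' g

  after f: (1 2 5 3 4 6)
  after f: (1 5 4)(2 3 6)
  after r': (1 4 5 2)
  after f': (1 3 5)(2 6 4)
  after g: (1 6 4 5)(2 3)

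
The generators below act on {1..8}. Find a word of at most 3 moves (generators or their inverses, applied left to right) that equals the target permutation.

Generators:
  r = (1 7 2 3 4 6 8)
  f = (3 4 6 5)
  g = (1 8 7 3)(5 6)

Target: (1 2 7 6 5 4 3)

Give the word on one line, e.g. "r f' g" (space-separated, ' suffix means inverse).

  after g': (1 3 7 8)(5 6)
  after r': (1 2 7 6 5 4 3)

g' r'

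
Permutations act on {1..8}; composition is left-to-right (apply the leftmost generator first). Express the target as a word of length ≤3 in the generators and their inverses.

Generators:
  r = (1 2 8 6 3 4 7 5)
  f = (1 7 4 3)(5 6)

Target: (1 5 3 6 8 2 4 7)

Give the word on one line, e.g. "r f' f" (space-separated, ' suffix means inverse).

r' f f

  after r': (1 5 7 4 3 6 8 2)
  after f: (1 6 8 2 7 3 5 4)
  after f: (1 5 3 6 8 2 4 7)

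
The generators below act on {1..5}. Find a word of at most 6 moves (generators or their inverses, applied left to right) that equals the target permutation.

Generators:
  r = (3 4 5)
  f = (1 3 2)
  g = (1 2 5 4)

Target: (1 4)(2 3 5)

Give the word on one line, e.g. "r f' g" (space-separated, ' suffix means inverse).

r' r' g' f

  after r': (3 5 4)
  after r': (3 4 5)
  after g': (1 4 2)(3 5)
  after f: (1 4)(2 3 5)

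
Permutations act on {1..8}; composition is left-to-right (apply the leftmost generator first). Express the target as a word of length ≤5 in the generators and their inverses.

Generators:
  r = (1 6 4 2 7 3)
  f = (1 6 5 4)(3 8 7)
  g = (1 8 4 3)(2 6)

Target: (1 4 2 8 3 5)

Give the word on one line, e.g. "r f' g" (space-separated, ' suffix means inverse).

r f f

  after r: (1 6 4 2 7 3)
  after f: (1 5 4 2 3 6)(7 8)
  after f: (1 4 2 8 3 5)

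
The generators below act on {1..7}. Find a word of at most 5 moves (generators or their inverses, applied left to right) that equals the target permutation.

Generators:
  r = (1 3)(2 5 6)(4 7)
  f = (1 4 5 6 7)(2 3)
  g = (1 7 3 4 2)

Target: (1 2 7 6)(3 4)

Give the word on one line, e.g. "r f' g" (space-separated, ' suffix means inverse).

f' f' g' r

  after f': (1 7 6 5 4)(2 3)
  after f': (1 6 4 7 5)
  after g': (1 6 3 7 5 2 4)
  after r: (1 2 7 6)(3 4)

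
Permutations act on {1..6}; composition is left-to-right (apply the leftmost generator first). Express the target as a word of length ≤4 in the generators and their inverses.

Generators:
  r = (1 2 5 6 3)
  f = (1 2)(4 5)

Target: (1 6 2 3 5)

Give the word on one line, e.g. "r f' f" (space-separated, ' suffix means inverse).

r r r

  after r: (1 2 5 6 3)
  after r: (1 5 3 2 6)
  after r: (1 6 2 3 5)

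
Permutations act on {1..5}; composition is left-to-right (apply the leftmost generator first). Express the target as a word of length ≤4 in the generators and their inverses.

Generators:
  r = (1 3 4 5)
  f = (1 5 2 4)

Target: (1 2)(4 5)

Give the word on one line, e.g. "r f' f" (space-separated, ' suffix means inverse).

  after f': (1 4 2 5)
  after f': (1 2)(4 5)

f' f'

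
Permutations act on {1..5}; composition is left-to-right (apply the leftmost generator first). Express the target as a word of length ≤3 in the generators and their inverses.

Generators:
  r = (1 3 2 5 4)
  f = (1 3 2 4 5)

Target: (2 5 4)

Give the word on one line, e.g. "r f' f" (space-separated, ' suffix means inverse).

f r'

  after f: (1 3 2 4 5)
  after r': (2 5 4)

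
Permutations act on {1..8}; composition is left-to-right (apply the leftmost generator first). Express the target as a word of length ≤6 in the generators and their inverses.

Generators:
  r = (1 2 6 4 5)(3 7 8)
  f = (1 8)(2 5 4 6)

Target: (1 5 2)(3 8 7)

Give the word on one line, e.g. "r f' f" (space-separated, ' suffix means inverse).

  after r: (1 2 6 4 5)(3 7 8)
  after f: (1 5 8 3 7)
  after f: (1 4 6 2 5)(3 7 8)
  after r: (1 5 2)(3 8 7)

r f f r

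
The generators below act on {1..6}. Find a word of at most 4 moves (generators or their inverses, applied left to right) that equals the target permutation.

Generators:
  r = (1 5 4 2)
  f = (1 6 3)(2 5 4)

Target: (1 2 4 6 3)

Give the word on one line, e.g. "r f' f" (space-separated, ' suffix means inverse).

  after r': (1 2 4 5)
  after r': (1 4)(2 5)
  after f': (1 5 4 3 6)
  after f': (1 2 4 6 3)

r' r' f' f'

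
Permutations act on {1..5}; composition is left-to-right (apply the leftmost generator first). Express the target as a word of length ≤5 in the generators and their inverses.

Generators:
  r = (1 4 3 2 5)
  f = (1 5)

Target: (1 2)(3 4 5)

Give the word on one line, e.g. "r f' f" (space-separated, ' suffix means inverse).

r r f' r

  after r: (1 4 3 2 5)
  after r: (1 3 5 4 2)
  after f': (1 3)(2 5 4)
  after r: (1 2)(3 4 5)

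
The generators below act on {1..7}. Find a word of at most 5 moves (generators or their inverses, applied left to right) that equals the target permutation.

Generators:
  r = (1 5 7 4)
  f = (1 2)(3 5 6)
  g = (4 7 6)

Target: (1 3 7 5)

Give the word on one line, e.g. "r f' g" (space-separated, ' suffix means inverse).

r' f' g' f

  after r': (1 4 7 5)
  after f': (1 4 7 3 6 5 2)
  after g': (1 6 5 2)(3 7)
  after f: (1 3 7 5)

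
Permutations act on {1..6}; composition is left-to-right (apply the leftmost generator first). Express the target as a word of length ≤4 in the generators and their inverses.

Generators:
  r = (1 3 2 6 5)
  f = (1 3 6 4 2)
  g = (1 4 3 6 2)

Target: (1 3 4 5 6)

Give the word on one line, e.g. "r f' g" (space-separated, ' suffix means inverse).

  after g': (1 2 6 3 4)
  after r': (1 3 4 5 6)

g' r'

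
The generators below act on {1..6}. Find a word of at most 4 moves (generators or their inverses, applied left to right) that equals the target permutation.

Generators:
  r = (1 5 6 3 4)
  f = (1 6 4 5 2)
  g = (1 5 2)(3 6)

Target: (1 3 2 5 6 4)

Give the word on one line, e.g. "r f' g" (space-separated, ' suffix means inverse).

  after r': (1 4 3 6 5)
  after r': (1 3 5 4 6)
  after r': (1 6 4 5 3)
  after g': (1 3 2 5 6 4)

r' r' r' g'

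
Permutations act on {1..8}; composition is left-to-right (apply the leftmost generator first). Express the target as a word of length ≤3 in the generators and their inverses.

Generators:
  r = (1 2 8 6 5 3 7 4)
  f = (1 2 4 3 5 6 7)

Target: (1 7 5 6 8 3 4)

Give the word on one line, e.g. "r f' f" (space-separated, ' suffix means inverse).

  after r: (1 2 8 6 5 3 7 4)
  after f: (1 4 2 8 7 3)
  after r': (1 7 5 6 8 3 4)

r f r'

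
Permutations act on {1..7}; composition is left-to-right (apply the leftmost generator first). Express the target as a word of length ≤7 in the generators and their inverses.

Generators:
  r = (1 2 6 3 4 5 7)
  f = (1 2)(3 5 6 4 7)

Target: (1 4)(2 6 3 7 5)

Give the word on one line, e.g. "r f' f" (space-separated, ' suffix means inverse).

  after r: (1 2 6 3 4 5 7)
  after f': (2 5 4 3 6 7)
  after r': (1 7)(2 4 6 5 3)
  after r': (1 5 6 4 2 3)
  after r': (1 4)(2 6 3 7 5)

r f' r' r' r'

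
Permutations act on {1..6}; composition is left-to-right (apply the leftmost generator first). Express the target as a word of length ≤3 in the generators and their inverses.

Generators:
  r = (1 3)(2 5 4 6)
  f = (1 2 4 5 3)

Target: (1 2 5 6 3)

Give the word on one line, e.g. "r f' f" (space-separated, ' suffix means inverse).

r r f

  after r: (1 3)(2 5 4 6)
  after r: (2 4)(5 6)
  after f: (1 2 5 6 3)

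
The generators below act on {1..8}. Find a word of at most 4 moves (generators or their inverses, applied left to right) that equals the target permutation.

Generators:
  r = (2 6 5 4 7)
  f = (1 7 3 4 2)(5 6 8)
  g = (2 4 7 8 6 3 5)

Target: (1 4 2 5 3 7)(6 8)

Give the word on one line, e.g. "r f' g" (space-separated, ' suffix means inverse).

  after r': (2 7 4 5 6)
  after g': (2 4 3 6 5 8 7)
  after f: (1 7)(3 8)
  after g': (1 4 2 5 3 7)(6 8)

r' g' f g'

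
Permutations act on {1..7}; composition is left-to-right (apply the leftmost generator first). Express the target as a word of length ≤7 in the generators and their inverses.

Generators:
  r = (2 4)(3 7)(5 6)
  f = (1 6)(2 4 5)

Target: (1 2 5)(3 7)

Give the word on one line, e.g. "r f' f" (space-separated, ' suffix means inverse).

f' f' f' r' f

  after f': (1 6)(2 5 4)
  after f': (2 4 5)
  after f': (1 6)
  after r': (1 5 6)(2 4)(3 7)
  after f: (1 2 5)(3 7)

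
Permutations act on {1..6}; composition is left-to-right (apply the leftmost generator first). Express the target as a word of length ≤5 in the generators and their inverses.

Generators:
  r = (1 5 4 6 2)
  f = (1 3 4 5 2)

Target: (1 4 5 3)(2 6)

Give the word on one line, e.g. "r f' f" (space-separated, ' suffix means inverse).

f' f' r

  after f': (1 2 5 4 3)
  after f': (1 5 3 2 4)
  after r: (1 4 5 3)(2 6)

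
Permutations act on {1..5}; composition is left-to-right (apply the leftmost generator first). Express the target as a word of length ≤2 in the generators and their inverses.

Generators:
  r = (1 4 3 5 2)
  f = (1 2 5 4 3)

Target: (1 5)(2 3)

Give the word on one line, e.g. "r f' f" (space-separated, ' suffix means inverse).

  after f: (1 2 5 4 3)
  after r': (1 5)(2 3)

f r'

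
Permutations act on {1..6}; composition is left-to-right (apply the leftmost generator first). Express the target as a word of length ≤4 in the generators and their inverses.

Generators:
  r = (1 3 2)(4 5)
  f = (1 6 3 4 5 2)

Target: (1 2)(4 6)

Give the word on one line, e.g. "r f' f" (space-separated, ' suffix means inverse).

f f r' f'

  after f: (1 6 3 4 5 2)
  after f: (1 3 5)(2 6 4)
  after r': (2 6 5)(3 4)
  after f': (1 2)(4 6)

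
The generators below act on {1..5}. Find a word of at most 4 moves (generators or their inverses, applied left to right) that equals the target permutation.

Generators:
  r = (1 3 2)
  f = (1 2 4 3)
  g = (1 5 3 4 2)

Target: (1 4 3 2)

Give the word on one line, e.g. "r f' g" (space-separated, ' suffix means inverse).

r' f

  after r': (1 2 3)
  after f: (1 4 3 2)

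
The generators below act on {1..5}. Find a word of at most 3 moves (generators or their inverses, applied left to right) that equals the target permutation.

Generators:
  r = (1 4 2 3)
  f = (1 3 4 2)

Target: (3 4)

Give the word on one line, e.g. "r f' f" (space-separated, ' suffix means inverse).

  after f: (1 3 4 2)
  after f: (1 4)(2 3)
  after r': (3 4)

f f r'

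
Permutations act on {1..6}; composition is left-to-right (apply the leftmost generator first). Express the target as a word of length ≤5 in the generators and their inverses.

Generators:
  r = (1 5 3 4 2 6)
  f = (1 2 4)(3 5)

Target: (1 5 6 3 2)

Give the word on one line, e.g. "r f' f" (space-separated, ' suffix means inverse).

f r r r

  after f: (1 2 4)(3 5)
  after r: (1 6)(4 5)
  after r: (2 6 5)(3 4)
  after r: (1 5 6 3 2)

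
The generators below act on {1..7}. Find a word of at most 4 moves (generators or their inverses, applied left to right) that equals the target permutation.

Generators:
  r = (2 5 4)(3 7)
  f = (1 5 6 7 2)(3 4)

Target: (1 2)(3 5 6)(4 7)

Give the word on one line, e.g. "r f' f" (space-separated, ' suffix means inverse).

f r'

  after f: (1 5 6 7 2)(3 4)
  after r': (1 2)(3 5 6)(4 7)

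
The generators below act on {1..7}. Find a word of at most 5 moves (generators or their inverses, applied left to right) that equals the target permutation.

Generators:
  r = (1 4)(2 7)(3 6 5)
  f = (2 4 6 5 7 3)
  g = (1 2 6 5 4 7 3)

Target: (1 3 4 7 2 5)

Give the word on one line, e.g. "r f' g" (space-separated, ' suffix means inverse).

f g' r' r' r'

  after f: (2 4 6 5 7 3)
  after g': (1 3)(2 5 4)
  after r': (1 5)(2 6 3 4 7)
  after r': (1 6 5 4 2 3)
  after r': (1 3 4 7 2 5)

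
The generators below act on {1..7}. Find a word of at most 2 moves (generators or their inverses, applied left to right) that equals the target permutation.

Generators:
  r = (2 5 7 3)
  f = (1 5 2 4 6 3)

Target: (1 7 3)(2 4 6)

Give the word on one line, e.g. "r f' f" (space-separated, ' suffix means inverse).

f r

  after f: (1 5 2 4 6 3)
  after r: (1 7 3)(2 4 6)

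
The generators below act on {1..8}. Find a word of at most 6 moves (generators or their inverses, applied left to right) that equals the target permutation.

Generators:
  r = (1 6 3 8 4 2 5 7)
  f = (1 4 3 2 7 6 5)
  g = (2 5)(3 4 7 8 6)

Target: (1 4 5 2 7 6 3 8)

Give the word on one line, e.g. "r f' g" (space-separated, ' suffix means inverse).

  after r': (1 7 5 2 4 8 3 6)
  after g': (1 4 7 2 3 8 6)
  after r': (1 8)(2 6 7 4 5)
  after g': (1 7 3 6 4 2 8)
  after g': (1 4 5 2 7 6 3 8)

r' g' r' g' g'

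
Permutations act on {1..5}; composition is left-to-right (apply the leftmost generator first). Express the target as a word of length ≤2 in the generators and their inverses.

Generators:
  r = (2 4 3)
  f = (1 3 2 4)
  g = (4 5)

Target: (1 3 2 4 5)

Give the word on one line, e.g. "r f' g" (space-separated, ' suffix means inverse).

g' f

  after g': (4 5)
  after f: (1 3 2 4 5)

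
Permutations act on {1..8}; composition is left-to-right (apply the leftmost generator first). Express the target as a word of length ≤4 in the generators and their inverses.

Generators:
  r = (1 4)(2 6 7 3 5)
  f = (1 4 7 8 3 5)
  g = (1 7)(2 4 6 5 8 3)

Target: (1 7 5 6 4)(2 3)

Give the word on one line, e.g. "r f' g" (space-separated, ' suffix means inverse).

  after r': (1 4)(2 5 3 7 6)
  after g: (1 6 4 7 5 2 8 3)
  after f': (1 6)(2 7 3 5)
  after r: (1 7 5 6 4)(2 3)

r' g f' r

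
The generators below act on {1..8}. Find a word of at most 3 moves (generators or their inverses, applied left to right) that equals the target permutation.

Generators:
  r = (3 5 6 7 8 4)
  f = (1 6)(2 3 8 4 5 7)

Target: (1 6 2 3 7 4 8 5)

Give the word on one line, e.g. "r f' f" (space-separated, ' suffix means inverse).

r f

  after r: (3 5 6 7 8 4)
  after f: (1 6 2 3 7 4 8 5)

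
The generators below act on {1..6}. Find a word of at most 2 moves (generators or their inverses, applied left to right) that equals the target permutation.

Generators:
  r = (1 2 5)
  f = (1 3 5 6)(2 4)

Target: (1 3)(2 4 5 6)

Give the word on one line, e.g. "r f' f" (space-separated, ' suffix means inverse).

f r

  after f: (1 3 5 6)(2 4)
  after r: (1 3)(2 4 5 6)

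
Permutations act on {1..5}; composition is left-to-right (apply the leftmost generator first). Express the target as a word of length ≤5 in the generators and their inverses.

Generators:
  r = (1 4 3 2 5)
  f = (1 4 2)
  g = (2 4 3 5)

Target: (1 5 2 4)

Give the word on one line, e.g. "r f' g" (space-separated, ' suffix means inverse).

  after g': (2 5 3 4)
  after f: (1 4)(2 5 3)
  after g: (1 3 4)
  after g: (1 5 2 4)

g' f g g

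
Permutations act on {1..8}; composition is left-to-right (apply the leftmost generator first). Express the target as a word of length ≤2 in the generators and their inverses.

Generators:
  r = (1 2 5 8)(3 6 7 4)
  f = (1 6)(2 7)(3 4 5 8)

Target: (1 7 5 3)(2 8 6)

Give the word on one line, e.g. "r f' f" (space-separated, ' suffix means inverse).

  after r: (1 2 5 8)(3 6 7 4)
  after f: (1 7 5 3)(2 8 6)

r f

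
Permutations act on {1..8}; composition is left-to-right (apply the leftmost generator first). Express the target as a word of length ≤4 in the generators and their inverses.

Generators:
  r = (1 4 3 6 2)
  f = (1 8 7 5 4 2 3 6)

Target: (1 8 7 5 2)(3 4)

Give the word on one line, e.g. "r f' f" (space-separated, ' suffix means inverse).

  after f: (1 8 7 5 4 2 3 6)
  after r': (1 8 7 5)(2 4 6)
  after r': (1 8 7 5 2)(3 4)

f r' r'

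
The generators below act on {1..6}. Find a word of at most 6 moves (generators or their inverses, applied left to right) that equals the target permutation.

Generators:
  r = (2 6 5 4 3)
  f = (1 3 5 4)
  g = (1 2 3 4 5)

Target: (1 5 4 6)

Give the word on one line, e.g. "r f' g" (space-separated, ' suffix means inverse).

r' f g' r r

  after r': (2 3 4 5 6)
  after f: (1 3)(2 5 6)
  after g': (1 2 4 3 5 6)
  after r: (1 6)(2 3 4)
  after r: (1 5 4 6)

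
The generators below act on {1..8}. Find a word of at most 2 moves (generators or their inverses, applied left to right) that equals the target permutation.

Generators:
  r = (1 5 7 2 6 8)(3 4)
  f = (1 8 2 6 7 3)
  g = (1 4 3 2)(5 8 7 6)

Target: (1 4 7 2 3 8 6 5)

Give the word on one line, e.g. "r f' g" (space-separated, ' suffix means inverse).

g f'

  after g: (1 4 3 2)(5 8 7 6)
  after f': (1 4 7 2 3 8 6 5)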